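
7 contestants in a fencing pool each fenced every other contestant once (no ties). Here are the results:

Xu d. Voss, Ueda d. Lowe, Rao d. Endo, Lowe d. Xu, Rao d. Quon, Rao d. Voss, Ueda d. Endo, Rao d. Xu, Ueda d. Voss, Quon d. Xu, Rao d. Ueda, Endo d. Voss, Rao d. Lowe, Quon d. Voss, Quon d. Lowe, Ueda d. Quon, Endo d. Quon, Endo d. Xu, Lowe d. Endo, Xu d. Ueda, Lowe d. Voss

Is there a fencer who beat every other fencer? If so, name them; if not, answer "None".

Rao has 6 wins out of 6 opponents — a perfect record.

Rao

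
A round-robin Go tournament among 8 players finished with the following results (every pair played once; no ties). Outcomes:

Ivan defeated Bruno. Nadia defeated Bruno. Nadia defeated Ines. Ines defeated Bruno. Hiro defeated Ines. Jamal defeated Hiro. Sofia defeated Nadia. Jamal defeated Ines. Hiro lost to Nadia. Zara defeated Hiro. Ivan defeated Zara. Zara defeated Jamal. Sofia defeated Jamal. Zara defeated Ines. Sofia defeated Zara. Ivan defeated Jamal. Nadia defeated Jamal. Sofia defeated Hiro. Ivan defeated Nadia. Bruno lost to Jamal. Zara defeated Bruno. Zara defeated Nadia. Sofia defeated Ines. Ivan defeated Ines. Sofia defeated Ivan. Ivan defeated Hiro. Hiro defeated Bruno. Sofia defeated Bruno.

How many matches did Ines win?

Ines' results: beat Bruno; lost to Hiro, Ivan, Jamal, Nadia, Zara, Sofia.
That is 1 win.

1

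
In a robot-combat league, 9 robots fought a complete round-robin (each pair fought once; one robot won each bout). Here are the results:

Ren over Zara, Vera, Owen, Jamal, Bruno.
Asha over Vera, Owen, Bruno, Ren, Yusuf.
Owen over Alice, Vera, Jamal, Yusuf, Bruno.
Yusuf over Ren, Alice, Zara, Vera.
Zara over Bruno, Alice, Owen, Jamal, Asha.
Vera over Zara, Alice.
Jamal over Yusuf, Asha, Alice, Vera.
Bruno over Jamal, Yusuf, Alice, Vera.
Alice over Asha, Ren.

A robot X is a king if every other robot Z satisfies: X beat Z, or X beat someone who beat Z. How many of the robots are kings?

7

Vera cannot reach Yusuf in two steps.
Asha reaches everyone (king).
Ren reaches everyone (king).
Alice reaches everyone (king).
Jamal reaches everyone (king).
Yusuf reaches everyone (king).
Owen reaches everyone (king).
Bruno cannot reach Owen in two steps.
Zara reaches everyone (king).
Kings: Asha, Ren, Alice, Jamal, Yusuf, Owen, Zara — 7.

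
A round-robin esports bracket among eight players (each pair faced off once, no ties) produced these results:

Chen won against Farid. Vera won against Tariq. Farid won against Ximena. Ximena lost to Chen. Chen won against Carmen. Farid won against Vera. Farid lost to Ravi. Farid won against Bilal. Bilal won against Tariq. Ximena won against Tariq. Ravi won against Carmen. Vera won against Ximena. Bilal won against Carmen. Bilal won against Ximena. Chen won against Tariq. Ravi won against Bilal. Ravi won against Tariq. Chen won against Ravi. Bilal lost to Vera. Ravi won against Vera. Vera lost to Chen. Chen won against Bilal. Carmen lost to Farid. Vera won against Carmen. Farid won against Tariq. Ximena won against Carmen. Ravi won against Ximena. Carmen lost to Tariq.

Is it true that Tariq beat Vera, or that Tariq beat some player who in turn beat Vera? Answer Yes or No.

Tariq did not beat Vera directly.
Tariq beat Carmen, but each of them lost to Vera. No two-step path.

No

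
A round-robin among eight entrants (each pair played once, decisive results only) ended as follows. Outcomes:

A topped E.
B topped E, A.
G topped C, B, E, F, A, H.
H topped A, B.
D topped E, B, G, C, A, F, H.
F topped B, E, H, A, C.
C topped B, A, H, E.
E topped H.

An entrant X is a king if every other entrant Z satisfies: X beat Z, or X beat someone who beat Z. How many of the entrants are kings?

1

A cannot reach B, C, D, F, G in two steps.
B cannot reach C, D, F, G in two steps.
C cannot reach D, F, G in two steps.
D reaches everyone (king).
E cannot reach C, D, F, G in two steps.
F cannot reach D, G in two steps.
G cannot reach D in two steps.
H cannot reach C, D, F, G in two steps.
Kings: D — 1.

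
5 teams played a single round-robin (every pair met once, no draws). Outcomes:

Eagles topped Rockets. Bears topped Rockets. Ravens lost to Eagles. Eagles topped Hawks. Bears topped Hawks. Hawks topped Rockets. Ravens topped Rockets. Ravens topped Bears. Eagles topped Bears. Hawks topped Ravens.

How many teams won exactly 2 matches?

Win totals: Hawks 2, Bears 2, Eagles 4, Ravens 2, Rockets 0.
Exactly 2: Hawks, Bears, Ravens — 3 teams.

3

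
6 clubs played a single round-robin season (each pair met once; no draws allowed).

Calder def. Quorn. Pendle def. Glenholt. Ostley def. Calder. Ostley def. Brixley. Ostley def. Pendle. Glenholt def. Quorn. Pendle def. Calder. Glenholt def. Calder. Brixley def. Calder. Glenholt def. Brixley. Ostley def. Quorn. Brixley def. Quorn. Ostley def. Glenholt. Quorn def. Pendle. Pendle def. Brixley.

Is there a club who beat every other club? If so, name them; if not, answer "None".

Ostley has 5 wins out of 5 opponents — a perfect record.

Ostley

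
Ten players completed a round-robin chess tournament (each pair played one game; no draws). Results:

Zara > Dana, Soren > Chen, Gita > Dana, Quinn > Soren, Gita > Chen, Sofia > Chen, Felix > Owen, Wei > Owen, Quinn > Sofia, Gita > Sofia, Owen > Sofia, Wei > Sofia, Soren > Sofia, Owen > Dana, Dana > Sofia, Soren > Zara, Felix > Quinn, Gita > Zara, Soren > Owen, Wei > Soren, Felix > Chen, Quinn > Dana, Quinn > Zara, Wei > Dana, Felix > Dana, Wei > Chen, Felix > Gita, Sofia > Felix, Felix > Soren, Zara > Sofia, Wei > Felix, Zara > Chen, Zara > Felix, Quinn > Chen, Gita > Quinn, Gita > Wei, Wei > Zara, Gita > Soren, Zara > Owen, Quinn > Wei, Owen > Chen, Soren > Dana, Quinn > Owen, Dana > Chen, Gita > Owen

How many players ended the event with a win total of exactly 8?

1

Win totals: Owen 3, Sofia 2, Dana 2, Chen 0, Soren 5, Felix 6, Gita 8, Quinn 7, Zara 5, Wei 7.
Exactly 8: Gita — 1 player.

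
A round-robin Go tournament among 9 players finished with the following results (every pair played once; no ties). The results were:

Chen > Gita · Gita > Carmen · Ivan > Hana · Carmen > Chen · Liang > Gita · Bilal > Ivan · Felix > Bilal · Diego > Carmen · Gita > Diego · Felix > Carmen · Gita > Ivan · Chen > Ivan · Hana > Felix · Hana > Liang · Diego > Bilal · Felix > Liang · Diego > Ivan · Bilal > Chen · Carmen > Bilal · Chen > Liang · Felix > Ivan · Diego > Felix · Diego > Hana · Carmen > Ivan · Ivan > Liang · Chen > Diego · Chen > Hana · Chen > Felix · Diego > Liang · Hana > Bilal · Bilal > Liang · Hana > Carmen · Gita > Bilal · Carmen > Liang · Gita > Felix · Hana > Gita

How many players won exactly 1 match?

Win totals: Carmen 4, Ivan 2, Felix 4, Chen 6, Bilal 3, Liang 1, Hana 5, Gita 5, Diego 6.
Exactly 1: Liang — 1 player.

1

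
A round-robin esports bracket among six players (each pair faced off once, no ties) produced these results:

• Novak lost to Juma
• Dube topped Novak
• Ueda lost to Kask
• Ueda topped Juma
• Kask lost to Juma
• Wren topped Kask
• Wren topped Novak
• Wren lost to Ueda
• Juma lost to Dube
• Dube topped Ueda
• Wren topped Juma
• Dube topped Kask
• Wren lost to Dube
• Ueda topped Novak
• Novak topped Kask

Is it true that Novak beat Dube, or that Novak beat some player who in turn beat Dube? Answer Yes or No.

No

Novak did not beat Dube directly.
Novak beat Kask, but each of them lost to Dube. No two-step path.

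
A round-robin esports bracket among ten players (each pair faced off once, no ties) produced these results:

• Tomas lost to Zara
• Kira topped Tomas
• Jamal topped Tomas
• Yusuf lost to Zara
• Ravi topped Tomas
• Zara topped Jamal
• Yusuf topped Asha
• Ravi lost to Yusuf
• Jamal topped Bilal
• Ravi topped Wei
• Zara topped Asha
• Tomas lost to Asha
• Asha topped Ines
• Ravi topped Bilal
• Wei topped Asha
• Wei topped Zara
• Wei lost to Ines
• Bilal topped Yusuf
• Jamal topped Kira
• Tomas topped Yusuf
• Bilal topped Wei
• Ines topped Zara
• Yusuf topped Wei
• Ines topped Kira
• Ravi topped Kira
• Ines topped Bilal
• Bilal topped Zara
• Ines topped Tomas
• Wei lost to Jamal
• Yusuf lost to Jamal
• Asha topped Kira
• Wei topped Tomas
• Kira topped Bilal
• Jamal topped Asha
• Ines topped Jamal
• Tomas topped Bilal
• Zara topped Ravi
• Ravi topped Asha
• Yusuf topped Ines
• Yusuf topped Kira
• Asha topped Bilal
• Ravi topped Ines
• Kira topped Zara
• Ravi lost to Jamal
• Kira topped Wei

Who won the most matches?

Jamal

Win totals: Bilal 3, Wei 3, Tomas 2, Yusuf 5, Jamal 7, Ines 6, Asha 4, Ravi 6, Kira 4, Zara 5.
Jamal leads with 7 wins (next highest: 6).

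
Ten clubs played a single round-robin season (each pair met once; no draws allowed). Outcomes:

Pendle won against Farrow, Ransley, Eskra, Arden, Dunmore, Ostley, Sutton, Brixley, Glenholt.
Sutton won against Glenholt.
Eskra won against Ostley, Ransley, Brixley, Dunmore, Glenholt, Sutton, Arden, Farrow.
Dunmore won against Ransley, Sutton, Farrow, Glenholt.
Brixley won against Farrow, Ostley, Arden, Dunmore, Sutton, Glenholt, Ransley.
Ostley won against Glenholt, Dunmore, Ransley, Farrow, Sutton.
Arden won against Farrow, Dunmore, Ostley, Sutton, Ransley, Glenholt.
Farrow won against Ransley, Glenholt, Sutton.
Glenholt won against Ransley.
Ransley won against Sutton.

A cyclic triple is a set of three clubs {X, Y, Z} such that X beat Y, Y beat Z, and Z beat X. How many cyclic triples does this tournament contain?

1

Win totals: Farrow 3, Dunmore 4, Ransley 1, Sutton 1, Brixley 7, Eskra 8, Ostley 5, Arden 6, Glenholt 1, Pendle 9.
A club with w wins dominates both others in C(w,2) triples; summing gives 3 + 6 + 0 + 0 + 21 + 28 + 10 + 15 + 0 + 36 = 119 transitive triples.
Total triples C(10,3) = 120, so cyclic triples = 120 − 119 = 1.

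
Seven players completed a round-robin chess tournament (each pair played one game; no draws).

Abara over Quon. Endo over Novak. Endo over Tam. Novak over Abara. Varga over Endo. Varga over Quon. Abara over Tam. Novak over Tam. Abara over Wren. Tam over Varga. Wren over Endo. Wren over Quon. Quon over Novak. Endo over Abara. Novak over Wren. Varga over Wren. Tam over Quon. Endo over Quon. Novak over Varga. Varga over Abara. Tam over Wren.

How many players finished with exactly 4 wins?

3

Win totals: Tam 3, Novak 4, Wren 2, Endo 4, Quon 1, Varga 4, Abara 3.
Exactly 4: Novak, Endo, Varga — 3 players.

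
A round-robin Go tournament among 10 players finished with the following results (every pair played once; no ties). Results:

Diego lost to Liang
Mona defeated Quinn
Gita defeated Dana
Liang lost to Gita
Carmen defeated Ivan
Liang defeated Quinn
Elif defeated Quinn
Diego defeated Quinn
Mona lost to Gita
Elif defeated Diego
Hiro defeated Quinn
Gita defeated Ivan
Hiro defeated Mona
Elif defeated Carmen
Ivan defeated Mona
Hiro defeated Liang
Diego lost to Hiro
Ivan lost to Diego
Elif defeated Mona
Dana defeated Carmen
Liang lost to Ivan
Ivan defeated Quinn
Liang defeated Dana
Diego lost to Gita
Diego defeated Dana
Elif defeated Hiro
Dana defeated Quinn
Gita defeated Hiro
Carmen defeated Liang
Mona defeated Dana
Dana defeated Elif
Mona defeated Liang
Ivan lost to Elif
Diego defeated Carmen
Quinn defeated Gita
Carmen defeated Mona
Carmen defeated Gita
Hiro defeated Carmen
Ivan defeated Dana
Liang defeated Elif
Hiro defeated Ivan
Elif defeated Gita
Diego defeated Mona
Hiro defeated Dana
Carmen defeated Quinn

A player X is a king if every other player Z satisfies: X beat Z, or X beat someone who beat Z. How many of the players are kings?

Hiro reaches everyone (king).
Carmen reaches everyone (king).
Ivan cannot reach Hiro in two steps.
Diego cannot reach Hiro in two steps.
Quinn cannot reach Carmen, Elif in two steps.
Gita reaches everyone (king).
Elif reaches everyone (king).
Liang reaches everyone (king).
Mona cannot reach Hiro, Ivan in two steps.
Dana reaches everyone (king).
Kings: Hiro, Carmen, Gita, Elif, Liang, Dana — 6.

6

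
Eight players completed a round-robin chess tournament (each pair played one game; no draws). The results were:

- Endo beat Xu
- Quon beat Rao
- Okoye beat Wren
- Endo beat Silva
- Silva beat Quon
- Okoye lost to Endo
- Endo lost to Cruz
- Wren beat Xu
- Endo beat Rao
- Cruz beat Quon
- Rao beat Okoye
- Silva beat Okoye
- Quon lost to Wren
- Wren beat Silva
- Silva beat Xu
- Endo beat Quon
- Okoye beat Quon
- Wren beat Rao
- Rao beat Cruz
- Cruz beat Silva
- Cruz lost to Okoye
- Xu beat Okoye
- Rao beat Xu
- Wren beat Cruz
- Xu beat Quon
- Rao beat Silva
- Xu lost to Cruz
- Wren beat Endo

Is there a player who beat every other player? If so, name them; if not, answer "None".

None

Highest win total is Wren with 6 (out of 7 possible).
Wren lost to Okoye, so no player went undefeated.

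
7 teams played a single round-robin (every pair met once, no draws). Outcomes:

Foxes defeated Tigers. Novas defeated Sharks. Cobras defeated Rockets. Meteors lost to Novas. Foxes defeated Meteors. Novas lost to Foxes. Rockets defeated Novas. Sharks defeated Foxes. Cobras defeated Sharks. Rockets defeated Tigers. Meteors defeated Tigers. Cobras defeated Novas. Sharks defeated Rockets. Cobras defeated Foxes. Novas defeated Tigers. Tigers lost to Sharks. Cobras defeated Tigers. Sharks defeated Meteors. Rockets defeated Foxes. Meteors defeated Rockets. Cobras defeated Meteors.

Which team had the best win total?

Win totals: Sharks 4, Novas 3, Cobras 6, Foxes 3, Tigers 0, Meteors 2, Rockets 3.
Cobras leads with 6 wins (next highest: 4).

Cobras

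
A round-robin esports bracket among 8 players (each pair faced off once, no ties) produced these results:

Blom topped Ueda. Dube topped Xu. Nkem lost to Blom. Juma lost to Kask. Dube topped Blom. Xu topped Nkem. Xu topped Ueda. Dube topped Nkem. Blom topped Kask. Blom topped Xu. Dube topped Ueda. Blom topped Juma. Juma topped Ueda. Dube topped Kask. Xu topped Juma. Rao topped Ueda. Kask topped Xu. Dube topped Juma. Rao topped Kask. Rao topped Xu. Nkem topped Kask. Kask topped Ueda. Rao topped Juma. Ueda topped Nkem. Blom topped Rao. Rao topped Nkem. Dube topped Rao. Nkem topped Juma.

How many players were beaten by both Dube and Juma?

1

Dube beat: Nkem, Xu, Ueda, Juma, Rao, Kask, Blom.
Juma beat: Ueda.
Both beat: Ueda — 1.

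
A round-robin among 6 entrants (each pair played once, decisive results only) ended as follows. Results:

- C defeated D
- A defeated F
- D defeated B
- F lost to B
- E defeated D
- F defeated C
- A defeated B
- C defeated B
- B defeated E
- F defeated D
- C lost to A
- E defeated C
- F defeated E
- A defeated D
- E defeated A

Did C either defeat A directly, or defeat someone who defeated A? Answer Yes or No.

No

C did not beat A directly.
C beat B, D, but each of them lost to A. No two-step path.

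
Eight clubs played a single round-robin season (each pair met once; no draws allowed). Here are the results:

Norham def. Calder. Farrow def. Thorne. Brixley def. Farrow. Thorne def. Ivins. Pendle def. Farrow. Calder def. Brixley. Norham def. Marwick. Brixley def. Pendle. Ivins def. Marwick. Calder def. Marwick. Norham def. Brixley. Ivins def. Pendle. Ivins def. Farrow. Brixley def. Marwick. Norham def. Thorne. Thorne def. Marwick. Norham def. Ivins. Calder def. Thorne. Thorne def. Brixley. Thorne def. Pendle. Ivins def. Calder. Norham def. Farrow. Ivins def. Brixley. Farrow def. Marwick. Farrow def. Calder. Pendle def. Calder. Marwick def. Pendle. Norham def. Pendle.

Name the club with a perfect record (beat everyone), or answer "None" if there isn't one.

Norham

Norham has 7 wins out of 7 opponents — a perfect record.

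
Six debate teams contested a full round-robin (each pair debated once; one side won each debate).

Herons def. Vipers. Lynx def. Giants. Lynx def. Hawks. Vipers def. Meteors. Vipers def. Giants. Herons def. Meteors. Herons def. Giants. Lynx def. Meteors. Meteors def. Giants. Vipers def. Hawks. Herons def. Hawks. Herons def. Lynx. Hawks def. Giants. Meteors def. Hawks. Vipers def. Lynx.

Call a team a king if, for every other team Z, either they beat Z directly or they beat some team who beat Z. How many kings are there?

Giants cannot reach Lynx, Herons, Hawks, Meteors, Vipers in two steps.
Lynx cannot reach Herons, Vipers in two steps.
Herons reaches everyone (king).
Hawks cannot reach Lynx, Herons, Meteors, Vipers in two steps.
Meteors cannot reach Lynx, Herons, Vipers in two steps.
Vipers cannot reach Herons in two steps.
Kings: Herons — 1.

1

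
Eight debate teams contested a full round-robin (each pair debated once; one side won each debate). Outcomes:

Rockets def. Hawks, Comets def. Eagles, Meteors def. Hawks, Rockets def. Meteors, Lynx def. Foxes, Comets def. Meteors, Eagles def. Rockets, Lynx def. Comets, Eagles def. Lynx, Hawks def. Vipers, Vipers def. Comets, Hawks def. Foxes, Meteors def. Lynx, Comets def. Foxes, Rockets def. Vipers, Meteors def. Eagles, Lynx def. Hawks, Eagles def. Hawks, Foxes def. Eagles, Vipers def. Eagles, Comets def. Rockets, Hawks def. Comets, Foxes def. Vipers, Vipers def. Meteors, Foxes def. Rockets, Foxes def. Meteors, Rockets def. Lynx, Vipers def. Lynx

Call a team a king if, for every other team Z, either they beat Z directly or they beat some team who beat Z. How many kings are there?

Meteors reaches everyone (king).
Hawks reaches everyone (king).
Vipers reaches everyone (king).
Foxes reaches everyone (king).
Lynx reaches everyone (king).
Rockets reaches everyone (king).
Eagles reaches everyone (king).
Comets reaches everyone (king).
Kings: Meteors, Hawks, Vipers, Foxes, Lynx, Rockets, Eagles, Comets — 8.

8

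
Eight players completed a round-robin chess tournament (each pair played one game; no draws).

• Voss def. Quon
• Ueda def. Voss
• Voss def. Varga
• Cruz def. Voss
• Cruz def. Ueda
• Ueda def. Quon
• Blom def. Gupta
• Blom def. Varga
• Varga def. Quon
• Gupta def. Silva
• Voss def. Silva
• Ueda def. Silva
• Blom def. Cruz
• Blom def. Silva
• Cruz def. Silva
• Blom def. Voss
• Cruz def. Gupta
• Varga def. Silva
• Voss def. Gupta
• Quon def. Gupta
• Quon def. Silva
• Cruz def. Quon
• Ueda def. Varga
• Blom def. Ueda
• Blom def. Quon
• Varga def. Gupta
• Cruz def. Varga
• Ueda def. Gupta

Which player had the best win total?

Win totals: Voss 4, Silva 0, Ueda 5, Cruz 6, Blom 7, Gupta 1, Varga 3, Quon 2.
Blom leads with 7 wins (next highest: 6).

Blom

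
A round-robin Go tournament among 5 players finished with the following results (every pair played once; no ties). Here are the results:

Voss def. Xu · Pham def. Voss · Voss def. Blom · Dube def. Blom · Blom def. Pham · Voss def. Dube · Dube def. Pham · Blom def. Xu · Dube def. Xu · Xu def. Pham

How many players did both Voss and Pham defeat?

0

Voss beat: Dube, Blom, Xu.
Pham beat: Voss.
No one was beaten by both.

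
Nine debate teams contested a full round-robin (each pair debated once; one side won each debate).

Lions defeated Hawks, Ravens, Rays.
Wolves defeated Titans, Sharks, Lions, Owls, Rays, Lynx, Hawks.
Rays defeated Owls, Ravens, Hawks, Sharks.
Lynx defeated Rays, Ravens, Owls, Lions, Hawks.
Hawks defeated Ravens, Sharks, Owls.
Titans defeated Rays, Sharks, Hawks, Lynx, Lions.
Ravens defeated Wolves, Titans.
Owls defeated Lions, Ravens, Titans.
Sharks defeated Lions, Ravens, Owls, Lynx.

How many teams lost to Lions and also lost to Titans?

Lions beat: Ravens, Rays, Hawks.
Titans beat: Sharks, Lynx, Rays, Hawks, Lions.
Both beat: Rays, Hawks — 2.

2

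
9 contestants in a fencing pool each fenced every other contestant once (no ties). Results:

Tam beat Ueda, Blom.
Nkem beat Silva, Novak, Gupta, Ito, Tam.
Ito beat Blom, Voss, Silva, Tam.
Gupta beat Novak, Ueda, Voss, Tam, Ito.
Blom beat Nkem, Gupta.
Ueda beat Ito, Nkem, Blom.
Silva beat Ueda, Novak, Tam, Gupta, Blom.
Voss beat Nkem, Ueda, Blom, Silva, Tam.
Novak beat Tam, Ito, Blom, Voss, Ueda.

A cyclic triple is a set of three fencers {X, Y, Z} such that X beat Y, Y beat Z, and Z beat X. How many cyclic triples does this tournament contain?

Win totals: Novak 5, Voss 5, Tam 2, Silva 5, Ueda 3, Ito 4, Nkem 5, Gupta 5, Blom 2.
A fencer with w wins dominates both others in C(w,2) triples; summing gives 10 + 10 + 1 + 10 + 3 + 6 + 10 + 10 + 1 = 61 transitive triples.
Total triples C(9,3) = 84, so cyclic triples = 84 − 61 = 23.

23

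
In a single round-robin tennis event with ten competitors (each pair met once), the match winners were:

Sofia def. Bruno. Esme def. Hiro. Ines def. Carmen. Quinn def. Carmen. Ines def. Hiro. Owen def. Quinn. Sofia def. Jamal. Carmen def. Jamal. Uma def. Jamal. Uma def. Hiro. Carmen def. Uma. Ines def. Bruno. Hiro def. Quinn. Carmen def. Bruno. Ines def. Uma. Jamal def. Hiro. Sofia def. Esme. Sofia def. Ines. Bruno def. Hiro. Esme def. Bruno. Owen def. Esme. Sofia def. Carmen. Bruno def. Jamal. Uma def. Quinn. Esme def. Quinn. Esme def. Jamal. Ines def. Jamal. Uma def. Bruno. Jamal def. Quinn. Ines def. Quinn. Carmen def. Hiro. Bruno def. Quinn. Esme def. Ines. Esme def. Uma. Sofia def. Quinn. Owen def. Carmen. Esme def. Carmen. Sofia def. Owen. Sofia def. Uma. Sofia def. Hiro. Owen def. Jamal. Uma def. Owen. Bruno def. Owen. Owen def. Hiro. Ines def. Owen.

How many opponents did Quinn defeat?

1

Quinn's results: beat Carmen; lost to Bruno, Esme, Sofia, Hiro, Ines, Owen, Jamal, Uma.
That is 1 win.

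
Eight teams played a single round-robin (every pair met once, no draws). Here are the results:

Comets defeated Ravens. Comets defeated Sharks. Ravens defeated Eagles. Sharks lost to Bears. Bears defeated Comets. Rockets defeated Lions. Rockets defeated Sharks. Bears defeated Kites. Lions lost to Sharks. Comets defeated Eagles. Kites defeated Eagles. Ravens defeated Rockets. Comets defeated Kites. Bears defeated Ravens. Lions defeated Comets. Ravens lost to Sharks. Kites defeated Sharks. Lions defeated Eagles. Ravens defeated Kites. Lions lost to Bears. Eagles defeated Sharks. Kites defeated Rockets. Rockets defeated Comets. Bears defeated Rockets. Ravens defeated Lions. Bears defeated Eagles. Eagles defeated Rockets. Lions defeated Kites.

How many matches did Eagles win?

2

Eagles' results: beat Sharks, Rockets; lost to Lions, Comets, Ravens, Bears, Kites.
That is 2 wins.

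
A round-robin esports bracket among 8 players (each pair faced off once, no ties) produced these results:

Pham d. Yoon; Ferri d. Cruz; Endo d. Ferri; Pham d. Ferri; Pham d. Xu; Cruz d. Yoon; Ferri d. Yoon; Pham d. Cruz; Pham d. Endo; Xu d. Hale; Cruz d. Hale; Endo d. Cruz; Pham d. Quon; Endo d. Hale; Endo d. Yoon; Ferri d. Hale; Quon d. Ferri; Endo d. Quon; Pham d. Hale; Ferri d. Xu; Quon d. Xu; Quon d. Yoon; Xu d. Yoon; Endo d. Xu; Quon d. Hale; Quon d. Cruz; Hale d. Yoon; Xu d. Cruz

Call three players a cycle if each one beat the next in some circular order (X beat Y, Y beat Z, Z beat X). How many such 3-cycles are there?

0

Win totals: Yoon 0, Endo 6, Ferri 4, Quon 5, Hale 1, Cruz 2, Pham 7, Xu 3.
A player with w wins dominates both others in C(w,2) triples; summing gives 0 + 15 + 6 + 10 + 0 + 1 + 21 + 3 = 56 transitive triples.
Total triples C(8,3) = 56, so cyclic triples = 56 − 56 = 0.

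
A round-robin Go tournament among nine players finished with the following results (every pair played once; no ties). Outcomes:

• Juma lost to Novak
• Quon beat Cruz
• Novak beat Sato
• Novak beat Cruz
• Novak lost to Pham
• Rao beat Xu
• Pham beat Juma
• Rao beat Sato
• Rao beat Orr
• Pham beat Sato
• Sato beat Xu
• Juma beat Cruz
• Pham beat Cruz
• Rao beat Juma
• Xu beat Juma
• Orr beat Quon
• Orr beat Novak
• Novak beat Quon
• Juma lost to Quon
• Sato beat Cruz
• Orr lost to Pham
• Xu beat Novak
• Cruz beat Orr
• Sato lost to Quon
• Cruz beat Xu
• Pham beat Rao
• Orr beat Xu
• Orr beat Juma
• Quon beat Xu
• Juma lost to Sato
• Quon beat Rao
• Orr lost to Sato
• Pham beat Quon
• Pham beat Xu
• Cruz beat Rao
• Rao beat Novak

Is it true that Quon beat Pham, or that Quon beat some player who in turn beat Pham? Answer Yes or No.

No

Quon did not beat Pham directly.
Quon beat Sato, Rao, Xu, Cruz, Juma, but each of them lost to Pham. No two-step path.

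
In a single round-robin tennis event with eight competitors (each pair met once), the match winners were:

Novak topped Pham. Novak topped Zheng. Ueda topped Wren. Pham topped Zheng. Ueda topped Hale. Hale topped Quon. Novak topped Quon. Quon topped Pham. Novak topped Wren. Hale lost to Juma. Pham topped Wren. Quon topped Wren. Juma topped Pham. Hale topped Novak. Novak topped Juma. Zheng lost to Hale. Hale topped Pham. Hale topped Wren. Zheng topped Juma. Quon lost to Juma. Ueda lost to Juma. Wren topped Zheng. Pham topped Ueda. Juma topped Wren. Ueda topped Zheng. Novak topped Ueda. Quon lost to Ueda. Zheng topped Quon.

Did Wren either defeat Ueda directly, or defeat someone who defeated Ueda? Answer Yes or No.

No

Wren did not beat Ueda directly.
Wren beat Zheng, but each of them lost to Ueda. No two-step path.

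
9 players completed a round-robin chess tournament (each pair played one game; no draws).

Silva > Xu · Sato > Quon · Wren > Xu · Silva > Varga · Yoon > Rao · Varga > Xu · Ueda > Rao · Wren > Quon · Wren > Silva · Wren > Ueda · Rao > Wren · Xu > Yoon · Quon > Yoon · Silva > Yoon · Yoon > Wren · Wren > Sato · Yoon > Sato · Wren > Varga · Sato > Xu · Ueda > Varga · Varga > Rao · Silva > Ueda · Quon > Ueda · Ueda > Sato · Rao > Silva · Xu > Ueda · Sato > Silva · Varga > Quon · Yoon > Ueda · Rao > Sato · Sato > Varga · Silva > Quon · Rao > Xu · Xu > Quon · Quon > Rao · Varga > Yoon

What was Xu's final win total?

3

Xu's results: beat Yoon, Ueda, Quon; lost to Rao, Wren, Varga, Sato, Silva.
That is 3 wins.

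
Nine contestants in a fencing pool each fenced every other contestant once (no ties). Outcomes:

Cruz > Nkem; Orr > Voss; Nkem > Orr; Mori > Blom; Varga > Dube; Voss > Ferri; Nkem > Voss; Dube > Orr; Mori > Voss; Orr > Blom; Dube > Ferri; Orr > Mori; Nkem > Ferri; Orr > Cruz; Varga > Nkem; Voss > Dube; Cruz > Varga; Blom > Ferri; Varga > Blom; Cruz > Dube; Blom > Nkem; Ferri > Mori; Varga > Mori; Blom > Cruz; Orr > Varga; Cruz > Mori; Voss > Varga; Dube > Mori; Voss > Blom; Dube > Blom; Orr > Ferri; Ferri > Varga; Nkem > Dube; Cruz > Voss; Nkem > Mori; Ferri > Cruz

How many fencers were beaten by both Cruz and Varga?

3

Cruz beat: Mori, Nkem, Voss, Varga, Dube.
Varga beat: Mori, Nkem, Blom, Dube.
Both beat: Mori, Nkem, Dube — 3.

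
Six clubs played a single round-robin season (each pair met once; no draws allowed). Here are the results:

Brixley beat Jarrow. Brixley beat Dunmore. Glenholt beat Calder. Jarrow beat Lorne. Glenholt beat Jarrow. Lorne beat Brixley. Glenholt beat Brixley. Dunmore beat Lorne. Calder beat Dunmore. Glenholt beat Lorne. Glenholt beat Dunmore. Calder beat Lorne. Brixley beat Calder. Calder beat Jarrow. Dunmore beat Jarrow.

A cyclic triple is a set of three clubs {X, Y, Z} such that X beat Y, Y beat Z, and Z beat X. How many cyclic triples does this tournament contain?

Win totals: Dunmore 2, Glenholt 5, Lorne 1, Jarrow 1, Calder 3, Brixley 3.
A club with w wins dominates both others in C(w,2) triples; summing gives 1 + 10 + 0 + 0 + 3 + 3 = 17 transitive triples.
Total triples C(6,3) = 20, so cyclic triples = 20 − 17 = 3.

3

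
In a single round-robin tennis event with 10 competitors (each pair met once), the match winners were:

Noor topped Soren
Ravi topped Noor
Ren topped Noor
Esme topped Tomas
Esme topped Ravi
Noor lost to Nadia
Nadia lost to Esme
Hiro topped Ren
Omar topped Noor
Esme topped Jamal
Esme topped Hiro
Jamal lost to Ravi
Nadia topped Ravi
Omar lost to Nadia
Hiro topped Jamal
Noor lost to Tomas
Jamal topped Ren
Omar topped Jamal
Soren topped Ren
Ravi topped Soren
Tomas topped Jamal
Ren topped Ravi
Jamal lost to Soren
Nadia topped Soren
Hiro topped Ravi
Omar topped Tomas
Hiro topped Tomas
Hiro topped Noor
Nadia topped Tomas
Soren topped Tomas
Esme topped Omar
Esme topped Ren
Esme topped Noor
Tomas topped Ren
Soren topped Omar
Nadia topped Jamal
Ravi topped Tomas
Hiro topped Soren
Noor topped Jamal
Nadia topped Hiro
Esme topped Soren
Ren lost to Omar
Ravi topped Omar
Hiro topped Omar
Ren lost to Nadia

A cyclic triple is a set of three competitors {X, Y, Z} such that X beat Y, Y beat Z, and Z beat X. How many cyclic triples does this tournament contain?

8

Win totals: Esme 9, Omar 4, Nadia 8, Hiro 7, Jamal 1, Ravi 5, Noor 2, Ren 2, Soren 4, Tomas 3.
A competitor with w wins dominates both others in C(w,2) triples; summing gives 36 + 6 + 28 + 21 + 0 + 10 + 1 + 1 + 6 + 3 = 112 transitive triples.
Total triples C(10,3) = 120, so cyclic triples = 120 − 112 = 8.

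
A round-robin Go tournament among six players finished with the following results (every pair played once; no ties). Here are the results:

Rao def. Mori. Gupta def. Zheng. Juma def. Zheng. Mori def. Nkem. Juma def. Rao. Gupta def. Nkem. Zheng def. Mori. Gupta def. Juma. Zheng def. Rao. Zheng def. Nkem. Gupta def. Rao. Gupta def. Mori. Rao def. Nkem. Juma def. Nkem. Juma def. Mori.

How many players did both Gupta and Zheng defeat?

Gupta beat: Zheng, Mori, Rao, Juma, Nkem.
Zheng beat: Mori, Rao, Nkem.
Both beat: Mori, Rao, Nkem — 3.

3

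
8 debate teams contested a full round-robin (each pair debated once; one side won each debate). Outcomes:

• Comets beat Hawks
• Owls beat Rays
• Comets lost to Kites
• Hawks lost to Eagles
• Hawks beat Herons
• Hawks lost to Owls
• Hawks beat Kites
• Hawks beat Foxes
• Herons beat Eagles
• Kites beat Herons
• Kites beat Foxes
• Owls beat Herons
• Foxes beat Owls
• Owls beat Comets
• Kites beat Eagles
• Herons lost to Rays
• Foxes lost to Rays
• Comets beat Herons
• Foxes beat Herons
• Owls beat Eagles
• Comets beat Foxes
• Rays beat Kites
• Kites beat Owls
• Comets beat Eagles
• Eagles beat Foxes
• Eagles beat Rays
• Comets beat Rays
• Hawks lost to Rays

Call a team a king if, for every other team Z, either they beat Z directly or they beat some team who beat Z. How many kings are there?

Herons cannot reach Owls, Kites, Comets in two steps.
Owls reaches everyone (king).
Foxes cannot reach Kites in two steps.
Rays reaches everyone (king).
Kites reaches everyone (king).
Comets reaches everyone (king).
Hawks cannot reach Rays in two steps.
Eagles cannot reach Comets in two steps.
Kings: Owls, Rays, Kites, Comets — 4.

4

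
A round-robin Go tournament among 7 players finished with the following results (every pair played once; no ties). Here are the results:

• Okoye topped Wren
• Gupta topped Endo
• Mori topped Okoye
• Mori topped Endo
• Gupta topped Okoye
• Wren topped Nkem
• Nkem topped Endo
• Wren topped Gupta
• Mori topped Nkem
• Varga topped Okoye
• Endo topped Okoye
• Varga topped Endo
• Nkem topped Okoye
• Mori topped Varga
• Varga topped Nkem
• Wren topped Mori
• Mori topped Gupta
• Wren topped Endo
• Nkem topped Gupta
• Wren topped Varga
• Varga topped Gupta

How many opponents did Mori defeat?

5

Mori's results: beat Varga, Endo, Okoye, Gupta, Nkem; lost to Wren.
That is 5 wins.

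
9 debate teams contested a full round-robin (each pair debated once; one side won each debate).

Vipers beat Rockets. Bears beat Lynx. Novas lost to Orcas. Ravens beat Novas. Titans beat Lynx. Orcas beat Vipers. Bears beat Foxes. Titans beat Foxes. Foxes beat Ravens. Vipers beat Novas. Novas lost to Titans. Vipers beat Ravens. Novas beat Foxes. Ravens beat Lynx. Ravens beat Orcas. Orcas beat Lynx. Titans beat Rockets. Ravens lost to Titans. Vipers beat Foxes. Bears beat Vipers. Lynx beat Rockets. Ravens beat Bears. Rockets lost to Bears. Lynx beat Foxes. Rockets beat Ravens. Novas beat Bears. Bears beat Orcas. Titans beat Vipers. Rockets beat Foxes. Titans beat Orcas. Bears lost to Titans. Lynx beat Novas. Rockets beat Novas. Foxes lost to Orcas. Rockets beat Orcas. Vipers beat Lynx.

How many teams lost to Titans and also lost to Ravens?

Titans beat: Lynx, Novas, Rockets, Foxes, Orcas, Vipers, Ravens, Bears.
Ravens beat: Lynx, Novas, Orcas, Bears.
Both beat: Lynx, Novas, Orcas, Bears — 4.

4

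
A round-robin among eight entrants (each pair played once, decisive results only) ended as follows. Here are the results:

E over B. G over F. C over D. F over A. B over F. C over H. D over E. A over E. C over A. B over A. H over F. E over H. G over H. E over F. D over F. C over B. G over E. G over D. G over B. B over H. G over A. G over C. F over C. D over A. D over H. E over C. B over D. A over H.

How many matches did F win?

F's results: beat A, C; lost to B, D, E, G, H.
That is 2 wins.

2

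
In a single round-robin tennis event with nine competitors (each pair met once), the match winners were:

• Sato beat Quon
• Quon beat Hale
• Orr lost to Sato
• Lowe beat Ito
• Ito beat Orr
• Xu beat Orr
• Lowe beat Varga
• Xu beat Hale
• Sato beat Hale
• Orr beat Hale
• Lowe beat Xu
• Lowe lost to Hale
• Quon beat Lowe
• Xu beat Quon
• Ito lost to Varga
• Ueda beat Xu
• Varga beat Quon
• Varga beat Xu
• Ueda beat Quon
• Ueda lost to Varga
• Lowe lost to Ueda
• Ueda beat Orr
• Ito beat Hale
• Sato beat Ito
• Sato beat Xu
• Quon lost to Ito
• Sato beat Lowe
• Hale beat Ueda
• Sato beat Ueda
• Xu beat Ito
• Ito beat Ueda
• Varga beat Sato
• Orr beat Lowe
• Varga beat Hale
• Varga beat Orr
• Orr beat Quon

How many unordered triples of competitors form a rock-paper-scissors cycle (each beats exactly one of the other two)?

Win totals: Hale 2, Orr 3, Xu 4, Ito 4, Ueda 4, Quon 2, Varga 7, Sato 7, Lowe 3.
A competitor with w wins dominates both others in C(w,2) triples; summing gives 1 + 3 + 6 + 6 + 6 + 1 + 21 + 21 + 3 = 68 transitive triples.
Total triples C(9,3) = 84, so cyclic triples = 84 − 68 = 16.

16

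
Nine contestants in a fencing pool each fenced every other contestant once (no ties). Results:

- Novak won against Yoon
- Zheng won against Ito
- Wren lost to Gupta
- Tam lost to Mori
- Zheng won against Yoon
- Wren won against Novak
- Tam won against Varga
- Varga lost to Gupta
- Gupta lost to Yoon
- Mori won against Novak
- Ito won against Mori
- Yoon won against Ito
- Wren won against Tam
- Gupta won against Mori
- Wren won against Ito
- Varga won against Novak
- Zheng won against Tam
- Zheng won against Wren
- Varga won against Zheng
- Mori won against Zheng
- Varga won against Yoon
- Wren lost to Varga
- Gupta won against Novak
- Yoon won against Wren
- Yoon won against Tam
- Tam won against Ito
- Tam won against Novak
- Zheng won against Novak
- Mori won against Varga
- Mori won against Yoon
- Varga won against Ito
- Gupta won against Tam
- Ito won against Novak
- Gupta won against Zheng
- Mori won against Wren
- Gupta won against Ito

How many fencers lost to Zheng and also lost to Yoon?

3

Zheng beat: Ito, Yoon, Wren, Tam, Novak.
Yoon beat: Gupta, Ito, Wren, Tam.
Both beat: Ito, Wren, Tam — 3.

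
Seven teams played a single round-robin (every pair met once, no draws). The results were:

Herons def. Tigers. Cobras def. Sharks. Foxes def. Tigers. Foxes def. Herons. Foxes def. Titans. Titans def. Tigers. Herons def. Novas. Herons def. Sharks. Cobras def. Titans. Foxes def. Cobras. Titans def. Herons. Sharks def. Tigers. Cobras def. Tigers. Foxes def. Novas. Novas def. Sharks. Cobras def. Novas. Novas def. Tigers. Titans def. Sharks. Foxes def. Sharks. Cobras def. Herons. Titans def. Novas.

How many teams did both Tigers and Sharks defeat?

Tigers beat: no one.
Sharks beat: Tigers.
No one was beaten by both.

0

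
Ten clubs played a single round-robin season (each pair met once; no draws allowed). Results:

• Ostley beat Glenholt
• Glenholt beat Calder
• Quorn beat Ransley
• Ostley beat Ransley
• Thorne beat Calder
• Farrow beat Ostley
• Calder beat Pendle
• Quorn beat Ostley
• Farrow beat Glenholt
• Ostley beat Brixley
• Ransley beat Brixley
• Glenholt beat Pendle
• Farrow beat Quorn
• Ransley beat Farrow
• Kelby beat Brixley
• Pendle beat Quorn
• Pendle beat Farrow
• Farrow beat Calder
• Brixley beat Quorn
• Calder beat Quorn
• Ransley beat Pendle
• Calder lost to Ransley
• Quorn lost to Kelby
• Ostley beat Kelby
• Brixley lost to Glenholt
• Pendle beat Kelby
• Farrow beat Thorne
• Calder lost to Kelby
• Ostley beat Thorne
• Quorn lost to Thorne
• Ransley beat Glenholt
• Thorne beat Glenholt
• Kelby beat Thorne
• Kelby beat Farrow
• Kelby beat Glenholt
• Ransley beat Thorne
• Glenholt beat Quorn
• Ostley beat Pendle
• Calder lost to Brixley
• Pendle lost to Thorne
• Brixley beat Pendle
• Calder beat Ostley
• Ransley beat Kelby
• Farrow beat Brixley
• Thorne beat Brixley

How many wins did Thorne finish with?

Thorne's results: beat Quorn, Calder, Brixley, Glenholt, Pendle; lost to Ostley, Farrow, Kelby, Ransley.
That is 5 wins.

5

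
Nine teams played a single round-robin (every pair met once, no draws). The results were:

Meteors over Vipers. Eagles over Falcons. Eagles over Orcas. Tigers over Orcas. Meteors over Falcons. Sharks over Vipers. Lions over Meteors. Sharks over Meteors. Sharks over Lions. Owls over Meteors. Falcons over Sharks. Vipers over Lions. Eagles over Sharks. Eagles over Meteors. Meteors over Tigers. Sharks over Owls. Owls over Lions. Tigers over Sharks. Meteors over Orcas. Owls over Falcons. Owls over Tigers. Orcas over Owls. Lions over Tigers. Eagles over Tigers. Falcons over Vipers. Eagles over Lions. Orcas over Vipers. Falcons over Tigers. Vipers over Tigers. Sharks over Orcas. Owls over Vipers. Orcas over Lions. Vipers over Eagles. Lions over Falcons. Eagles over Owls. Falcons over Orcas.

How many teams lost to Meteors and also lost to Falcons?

3

Meteors beat: Vipers, Orcas, Falcons, Tigers.
Falcons beat: Vipers, Sharks, Orcas, Tigers.
Both beat: Vipers, Orcas, Tigers — 3.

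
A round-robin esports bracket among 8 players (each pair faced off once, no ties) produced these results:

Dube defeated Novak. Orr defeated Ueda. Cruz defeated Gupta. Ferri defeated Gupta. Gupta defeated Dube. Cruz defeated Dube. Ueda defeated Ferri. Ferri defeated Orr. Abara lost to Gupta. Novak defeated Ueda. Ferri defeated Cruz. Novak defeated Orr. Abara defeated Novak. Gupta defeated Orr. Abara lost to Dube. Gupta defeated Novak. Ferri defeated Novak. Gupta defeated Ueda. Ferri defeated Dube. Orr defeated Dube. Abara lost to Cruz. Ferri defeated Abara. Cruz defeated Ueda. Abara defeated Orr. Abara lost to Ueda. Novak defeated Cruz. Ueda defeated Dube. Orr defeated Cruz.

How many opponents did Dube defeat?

Dube's results: beat Novak, Abara; lost to Orr, Cruz, Gupta, Ueda, Ferri.
That is 2 wins.

2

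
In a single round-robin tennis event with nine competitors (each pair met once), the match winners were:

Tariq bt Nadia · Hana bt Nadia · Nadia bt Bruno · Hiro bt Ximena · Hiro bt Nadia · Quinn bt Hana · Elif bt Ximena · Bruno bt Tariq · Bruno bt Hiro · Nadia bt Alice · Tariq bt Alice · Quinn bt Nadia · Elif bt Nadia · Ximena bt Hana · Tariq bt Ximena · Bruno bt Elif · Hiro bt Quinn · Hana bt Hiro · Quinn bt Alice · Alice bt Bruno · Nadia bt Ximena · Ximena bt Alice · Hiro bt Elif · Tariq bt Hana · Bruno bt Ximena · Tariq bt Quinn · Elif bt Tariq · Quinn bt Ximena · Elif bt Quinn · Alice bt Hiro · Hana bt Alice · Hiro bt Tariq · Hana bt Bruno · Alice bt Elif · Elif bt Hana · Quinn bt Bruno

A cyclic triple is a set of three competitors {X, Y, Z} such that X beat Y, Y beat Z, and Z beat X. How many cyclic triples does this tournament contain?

25

Win totals: Quinn 5, Tariq 5, Elif 5, Bruno 4, Hana 4, Alice 3, Ximena 2, Nadia 3, Hiro 5.
A competitor with w wins dominates both others in C(w,2) triples; summing gives 10 + 10 + 10 + 6 + 6 + 3 + 1 + 3 + 10 = 59 transitive triples.
Total triples C(9,3) = 84, so cyclic triples = 84 − 59 = 25.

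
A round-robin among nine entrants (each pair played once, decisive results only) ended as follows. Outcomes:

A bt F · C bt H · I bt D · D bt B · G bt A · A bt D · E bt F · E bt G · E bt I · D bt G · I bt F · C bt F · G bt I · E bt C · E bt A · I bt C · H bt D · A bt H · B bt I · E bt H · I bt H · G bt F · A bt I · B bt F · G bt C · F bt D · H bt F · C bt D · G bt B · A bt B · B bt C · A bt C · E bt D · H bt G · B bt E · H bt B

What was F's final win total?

1

F's results: beat D; lost to A, B, C, E, G, H, I.
That is 1 win.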